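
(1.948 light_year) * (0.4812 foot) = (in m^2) 2.703e+15. Check: 1 light_year = 9.4607305e+15 m, so 1.948 light_year = 1.948 * 9.4607305e+15 = 1.8429503e+16 m. 1 foot = 0.3048 m, so 0.4812 foot = 0.4812 * 0.3048 = 0.14666976 m. Combine: 1.8429503e+16 m * 0.14666976 m = 2.7030508e+15 m^2. Result: 2.7030508e+15 m^2 ≈ 2.703e+15 m^2 (4 s.f.).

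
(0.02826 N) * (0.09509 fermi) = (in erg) 0.02826 N is already in N. 1 fermi = 1e-15 m, so 0.09509 fermi = 0.09509 * 1e-15 = 9.509e-17 m. Combine: 0.02826 N * 9.509e-17 m = 2.6872434e-18 J. 1 erg = 1e-07 J, so 2.6872434e-18 J = 2.6872434e-18 / 1e-07 = 2.6872434e-11 erg ≈ 2.687e-11 erg (4 s.f.). Final answer: 2.687e-11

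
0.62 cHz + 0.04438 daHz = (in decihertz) 4.5. Check: 1 cHz = 0.01 Hz, so 0.62 cHz = 0.62 * 0.01 = 0.0062 Hz. 1 daHz = 10 Hz, so 0.04438 daHz = 0.04438 * 10 = 0.4438 Hz. Sum: 0.0062 + 0.4438 = 0.45 Hz. 1 decihertz = 0.1 Hz, so 0.45 Hz = 0.45 / 0.1 = 4.5 decihertz.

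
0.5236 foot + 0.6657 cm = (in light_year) 1 foot = 0.3048 m, so 0.5236 foot = 0.5236 * 0.3048 = 0.15959328 m. 1 cm = 0.01 m, so 0.6657 cm = 0.6657 * 0.01 = 0.006657 m. Sum: 0.15959328 + 0.006657 = 0.16625028 m. 1 light_year = 9.4607305e+15 m, so 0.16625028 m = 0.16625028 / 9.4607305e+15 = 1.7572668e-17 light_year ≈ 1.757e-17 light_year (4 s.f.). Final answer: 1.757e-17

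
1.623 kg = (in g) 1623. Check: 1 g = 0.001 kg, so 1.623 kg = 1.623 / 0.001 = 1623 g.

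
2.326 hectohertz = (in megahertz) 0.0002326. Check: 1 hectohertz = 100 Hz, so 2.326 hectohertz = 2.326 * 100 = 232.6 Hz. 1 megahertz = 1000000 Hz, so 232.6 Hz = 232.6 / 1000000 = 0.0002326 megahertz.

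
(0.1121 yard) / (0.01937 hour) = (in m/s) 0.00147. Check: 1 yard = 0.9144 m, so 0.1121 yard = 0.1121 * 0.9144 = 0.10250424 m. 1 hour = 3600 s, so 0.01937 hour = 0.01937 * 3600 = 69.732 s. Combine: 0.10250424 m / 69.732 s = 0.0014699742 m/s. Result: 0.0014699742 m/s ≈ 0.00147 m/s (4 s.f.).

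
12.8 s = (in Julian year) 1 Julian year = 31557600 s, so 12.8 s = 12.8 / 31557600 = 4.0560752e-07 Julian year ≈ 4.056e-07 Julian year (4 s.f.). Final answer: 4.056e-07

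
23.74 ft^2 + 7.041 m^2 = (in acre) 0.002285. Check: 1 ft^2 = 0.09290304 m^2, so 23.74 ft^2 = 23.74 * 0.09290304 = 2.2055182 m^2. 7.041 m^2 is already in m^2. Sum: 2.2055182 + 7.041 = 9.2465182 m^2. 1 acre = 4046.8564 m^2, so 9.2465182 m^2 = 9.2465182 / 4046.8564 = 0.0022848644 acre ≈ 0.002285 acre (4 s.f.).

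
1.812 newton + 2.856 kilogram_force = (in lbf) 6.704. Check: 1.812 newton = 1.812 N. 1 kilogram_force = 9.80665 N, so 2.856 kilogram_force = 2.856 * 9.80665 = 28.007792 N. Sum: 1.812 + 28.007792 = 29.819792 N. 1 lbf = 4.4482216 N, so 29.819792 N = 29.819792 / 4.4482216 = 6.703756 lbf ≈ 6.704 lbf (4 s.f.).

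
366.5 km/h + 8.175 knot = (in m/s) 1 km/h = 0.27777778 m/s, so 366.5 km/h = 366.5 * 0.27777778 = 101.80556 m/s. 1 knot = 0.51444444 m/s, so 8.175 knot = 8.175 * 0.51444444 = 4.2055833 m/s. Sum: 101.80556 + 4.2055833 = 106.01114 m/s. Result: 106.01114 m/s ≈ 106 m/s (4 s.f.). Final answer: 106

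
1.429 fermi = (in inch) 1 fermi = 1e-15 m, so 1.429 fermi = 1.429 * 1e-15 = 1.429e-15 m. 1 inch = 0.0254 m, so 1.429e-15 m = 1.429e-15 / 0.0254 = 5.6259843e-14 inch ≈ 5.626e-14 inch (4 s.f.). Final answer: 5.626e-14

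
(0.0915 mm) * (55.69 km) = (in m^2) 1 mm = 0.001 m, so 0.0915 mm = 0.0915 * 0.001 = 9.15e-05 m. 1 km = 1000 m, so 55.69 km = 55.69 * 1000 = 55690 m. Combine: 9.15e-05 m * 55690 m = 5.095635 m^2. Result: 5.095635 m^2 ≈ 5.096 m^2 (4 s.f.). Final answer: 5.096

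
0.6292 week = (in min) 6342. Check: 1 week = 604800 s, so 0.6292 week = 0.6292 * 604800 = 380540.16 s. 1 min = 60 s, so 380540.16 s = 380540.16 / 60 = 6342.336 min ≈ 6342 min (4 s.f.).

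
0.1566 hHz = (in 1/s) 15.66. Check: 1 hHz = 100 Hz, so 0.1566 hHz = 0.1566 * 100 = 15.66 Hz. 15.66 Hz = 15.66 1/s.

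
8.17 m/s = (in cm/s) 817. Check: 1 cm/s = 0.01 m/s, so 8.17 m/s = 8.17 / 0.01 = 817 cm/s.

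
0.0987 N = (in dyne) 9870. Check: 1 dyne = 1e-05 N, so 0.0987 N = 0.0987 / 1e-05 = 9870 dyne.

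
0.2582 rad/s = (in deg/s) 14.79. Check: 1 deg/s = 0.017453293 rad/s, so 0.2582 rad/s = 0.2582 / 0.017453293 = 14.79377 deg/s ≈ 14.79 deg/s (4 s.f.).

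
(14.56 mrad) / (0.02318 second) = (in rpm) 1 mrad = 0.001 rad, so 14.56 mrad = 14.56 * 0.001 = 0.01456 rad. 0.02318 second = 0.02318 s. Combine: 0.01456 rad / 0.02318 s = 0.6281277 rad/s. 1 rpm = 0.10471976 rad/s, so 0.6281277 rad/s = 0.6281277 / 0.10471976 = 5.9981777 rpm ≈ 5.998 rpm (4 s.f.). Final answer: 5.998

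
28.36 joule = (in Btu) 28.36 joule = 28.36 J. 1 Btu = 1055.0559 J, so 28.36 J = 28.36 / 1055.0559 = 0.026880094 Btu ≈ 0.02688 Btu (4 s.f.). Final answer: 0.02688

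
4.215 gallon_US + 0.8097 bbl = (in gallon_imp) 1 gallon_US = 0.0037854118 m^3, so 4.215 gallon_US = 4.215 * 0.0037854118 = 0.015955511 m^3. 1 bbl = 0.15898729 m^3, so 0.8097 bbl = 0.8097 * 0.15898729 = 0.12873201 m^3. Sum: 0.015955511 + 0.12873201 = 0.14468752 m^3. 1 gallon_imp = 0.00454609 m^3, so 0.14468752 m^3 = 0.14468752 / 0.00454609 = 31.826806 gallon_imp ≈ 31.83 gallon_imp (4 s.f.). Final answer: 31.83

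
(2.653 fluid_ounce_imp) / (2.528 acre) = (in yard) 8.058e-09. Check: 1 fluid_ounce_imp = 2.8413063e-05 m^3, so 2.653 fluid_ounce_imp = 2.653 * 2.8413063e-05 = 7.5379855e-05 m^3. 1 acre = 4046.8564 m^2, so 2.528 acre = 2.528 * 4046.8564 = 10230.453 m^2. Combine: 7.5379855e-05 m^3 / 10230.453 m^2 = 7.3681835e-09 m. 1 yard = 0.9144 m, so 7.3681835e-09 m = 7.3681835e-09 / 0.9144 = 8.0579434e-09 yard ≈ 8.058e-09 yard (4 s.f.).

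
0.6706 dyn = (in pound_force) 1 dyn = 1e-05 N, so 0.6706 dyn = 0.6706 * 1e-05 = 6.706e-06 N. 1 pound_force = 4.4482216 N, so 6.706e-06 N = 6.706e-06 / 4.4482216 = 1.5075688e-06 pound_force ≈ 1.508e-06 pound_force (4 s.f.). Final answer: 1.508e-06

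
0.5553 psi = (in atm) 1 psi = 6894.7573 Pa, so 0.5553 psi = 0.5553 * 6894.7573 = 3828.6587 Pa. 1 atm = 101325 Pa, so 3828.6587 Pa = 3828.6587 / 101325 = 0.037785924 atm ≈ 0.03779 atm (4 s.f.). Final answer: 0.03779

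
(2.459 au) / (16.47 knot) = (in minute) 1 au = 1.4959787e+11 m, so 2.459 au = 2.459 * 1.4959787e+11 = 3.6786116e+11 m. 1 knot = 0.51444444 m/s, so 16.47 knot = 16.47 * 0.51444444 = 8.4729 m/s. Combine: 3.6786116e+11 m / 8.4729 m/s = 4.3416205e+10 s. 1 minute = 60 s, so 4.3416205e+10 s = 4.3416205e+10 / 60 = 7.2360342e+08 minute ≈ 7.236e+08 minute (4 s.f.). Final answer: 7.236e+08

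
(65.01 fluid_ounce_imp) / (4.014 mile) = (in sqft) 3.078e-06. Check: 1 fluid_ounce_imp = 2.8413063e-05 m^3, so 65.01 fluid_ounce_imp = 65.01 * 2.8413063e-05 = 0.0018471332 m^3. 1 mile = 1609.344 m, so 4.014 mile = 4.014 * 1609.344 = 6459.9068 m. Combine: 0.0018471332 m^3 / 6459.9068 m = 2.8593806e-07 m^2. 1 sqft = 0.09290304 m^2, so 2.8593806e-07 m^2 = 2.8593806e-07 / 0.09290304 = 3.0778116e-06 sqft ≈ 3.078e-06 sqft (4 s.f.).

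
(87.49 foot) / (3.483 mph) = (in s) 1 foot = 0.3048 m, so 87.49 foot = 87.49 * 0.3048 = 26.666952 m. 1 mph = 0.44704 m/s, so 3.483 mph = 3.483 * 0.44704 = 1.5570403 m/s. Combine: 26.666952 m / 1.5570403 m/s = 17.126693 s. Result: 17.126693 s ≈ 17.13 s (4 s.f.). Final answer: 17.13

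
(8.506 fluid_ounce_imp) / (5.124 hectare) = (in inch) 1 fluid_ounce_imp = 2.8413063e-05 m^3, so 8.506 fluid_ounce_imp = 8.506 * 2.8413063e-05 = 0.00024168151 m^3. 1 hectare = 10000 m^2, so 5.124 hectare = 5.124 * 10000 = 51240 m^2. Combine: 0.00024168151 m^3 / 51240 m^2 = 4.7166571e-09 m. 1 inch = 0.0254 m, so 4.7166571e-09 m = 4.7166571e-09 / 0.0254 = 1.8569516e-07 inch ≈ 1.857e-07 inch (4 s.f.). Final answer: 1.857e-07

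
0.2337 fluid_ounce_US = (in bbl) 1 fluid_ounce_US = 2.957353e-05 m^3, so 0.2337 fluid_ounce_US = 0.2337 * 2.957353e-05 = 6.9113339e-06 m^3. 1 bbl = 0.15898729 m^3, so 6.9113339e-06 m^3 = 6.9113339e-06 / 0.15898729 = 4.3470982e-05 bbl ≈ 4.347e-05 bbl (4 s.f.). Final answer: 4.347e-05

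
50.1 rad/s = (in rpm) 478.4. Check: 1 rpm = 0.10471976 rad/s, so 50.1 rad/s = 50.1 / 0.10471976 = 478.41976 rpm ≈ 478.4 rpm (4 s.f.).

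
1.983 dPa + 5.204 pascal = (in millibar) 0.05402. Check: 1 dPa = 0.1 Pa, so 1.983 dPa = 1.983 * 0.1 = 0.1983 Pa. 5.204 pascal = 5.204 Pa. Sum: 0.1983 + 5.204 = 5.4023 Pa. 1 millibar = 100 Pa, so 5.4023 Pa = 5.4023 / 100 = 0.054023 millibar ≈ 0.05402 millibar (4 s.f.).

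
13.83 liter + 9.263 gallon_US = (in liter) 48.89. Check: 1 liter = 0.001 m^3, so 13.83 liter = 13.83 * 0.001 = 0.01383 m^3. 1 gallon_US = 0.0037854118 m^3, so 9.263 gallon_US = 9.263 * 0.0037854118 = 0.035064269 m^3. Sum: 0.01383 + 0.035064269 = 0.048894269 m^3. 1 liter = 0.001 m^3, so 0.048894269 m^3 = 0.048894269 / 0.001 = 48.894269 liter ≈ 48.89 liter (4 s.f.).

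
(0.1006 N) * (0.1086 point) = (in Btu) 0.1006 N is already in N. 1 point = 0.00035277778 m, so 0.1086 point = 0.1086 * 0.00035277778 = 3.8311667e-05 m. Combine: 0.1006 N * 3.8311667e-05 m = 3.8541537e-06 J. 1 Btu = 1055.0559 J, so 3.8541537e-06 J = 3.8541537e-06 / 1055.0559 = 3.6530328e-09 Btu ≈ 3.653e-09 Btu (4 s.f.). Final answer: 3.653e-09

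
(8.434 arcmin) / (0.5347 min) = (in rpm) 1 arcmin = 0.00029088821 rad, so 8.434 arcmin = 8.434 * 0.00029088821 = 0.0024533512 rad. 1 min = 60 s, so 0.5347 min = 0.5347 * 60 = 32.082 s. Combine: 0.0024533512 rad / 32.082 s = 7.6471266e-05 rad/s. 1 rpm = 0.10471976 rad/s, so 7.6471266e-05 rad/s = 7.6471266e-05 / 0.10471976 = 0.0007302468 rpm ≈ 0.0007302 rpm (4 s.f.). Final answer: 0.0007302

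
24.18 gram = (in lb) 1 gram = 0.001 kg, so 24.18 gram = 24.18 * 0.001 = 0.02418 kg. 1 lb = 0.45359237 kg, so 0.02418 kg = 0.02418 / 0.45359237 = 0.053307775 lb ≈ 0.05331 lb (4 s.f.). Final answer: 0.05331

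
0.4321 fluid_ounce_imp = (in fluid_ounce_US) 1 fluid_ounce_imp = 2.8413063e-05 m^3, so 0.4321 fluid_ounce_imp = 0.4321 * 2.8413063e-05 = 1.2277284e-05 m^3. 1 fluid_ounce_US = 2.957353e-05 m^3, so 1.2277284e-05 m^3 = 1.2277284e-05 / 2.957353e-05 = 0.41514437 fluid_ounce_US ≈ 0.4151 fluid_ounce_US (4 s.f.). Final answer: 0.4151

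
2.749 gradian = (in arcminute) 148.4. Check: 1 gradian = 0.015707963 rad, so 2.749 gradian = 2.749 * 0.015707963 = 0.043181191 rad. 1 arcminute = 0.00029088821 rad, so 0.043181191 rad = 0.043181191 / 0.00029088821 = 148.446 arcminute ≈ 148.4 arcminute (4 s.f.).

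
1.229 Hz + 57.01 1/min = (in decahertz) 0.2179. Check: 1.229 Hz is already in Hz. 1 1/min = 0.016666667 Hz, so 57.01 1/min = 57.01 * 0.016666667 = 0.95016667 Hz. Sum: 1.229 + 0.95016667 = 2.1791667 Hz. 1 decahertz = 10 Hz, so 2.1791667 Hz = 2.1791667 / 10 = 0.21791667 decahertz ≈ 0.2179 decahertz (4 s.f.).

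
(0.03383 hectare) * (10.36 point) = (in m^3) 1.236. Check: 1 hectare = 10000 m^2, so 0.03383 hectare = 0.03383 * 10000 = 338.3 m^2. 1 point = 0.00035277778 m, so 10.36 point = 10.36 * 0.00035277778 = 0.0036547778 m. Combine: 338.3 m^2 * 0.0036547778 m = 1.2364113 m^3. Result: 1.2364113 m^3 ≈ 1.236 m^3 (4 s.f.).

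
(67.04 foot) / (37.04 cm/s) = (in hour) 1 foot = 0.3048 m, so 67.04 foot = 67.04 * 0.3048 = 20.433792 m. 1 cm/s = 0.01 m/s, so 37.04 cm/s = 37.04 * 0.01 = 0.3704 m/s. Combine: 20.433792 m / 0.3704 m/s = 55.166825 s. 1 hour = 3600 s, so 55.166825 s = 55.166825 / 3600 = 0.015324118 hour ≈ 0.01532 hour (4 s.f.). Final answer: 0.01532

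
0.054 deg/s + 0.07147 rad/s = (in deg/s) 4.149. Check: 1 deg/s = 0.017453293 rad/s, so 0.054 deg/s = 0.054 * 0.017453293 = 0.0009424778 rad/s. 0.07147 rad/s is already in rad/s. Sum: 0.0009424778 + 0.07147 = 0.072412478 rad/s. 1 deg/s = 0.017453293 rad/s, so 0.072412478 rad/s = 0.072412478 / 0.017453293 = 4.1489294 deg/s ≈ 4.149 deg/s (4 s.f.).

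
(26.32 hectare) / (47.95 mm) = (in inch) 1 hectare = 10000 m^2, so 26.32 hectare = 26.32 * 10000 = 263200 m^2. 1 mm = 0.001 m, so 47.95 mm = 47.95 * 0.001 = 0.04795 m. Combine: 263200 m^2 / 0.04795 m = 5489051.1 m. 1 inch = 0.0254 m, so 5489051.1 m = 5489051.1 / 0.0254 = 2.1610437e+08 inch ≈ 2.161e+08 inch (4 s.f.). Final answer: 2.161e+08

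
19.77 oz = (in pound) 1.236. Check: 1 oz = 0.028349523 kg, so 19.77 oz = 19.77 * 0.028349523 = 0.56047007 kg. 1 pound = 0.45359237 kg, so 0.56047007 kg = 0.56047007 / 0.45359237 = 1.235625 pound ≈ 1.236 pound (4 s.f.).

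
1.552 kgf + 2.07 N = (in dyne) 1 kgf = 9.80665 N, so 1.552 kgf = 1.552 * 9.80665 = 15.219921 N. 2.07 N is already in N. Sum: 15.219921 + 2.07 = 17.289921 N. 1 dyne = 1e-05 N, so 17.289921 N = 17.289921 / 1e-05 = 1728992.1 dyne ≈ 1.729e+06 dyne (4 s.f.). Final answer: 1.729e+06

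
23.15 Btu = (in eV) 1.524e+23. Check: 1 Btu = 1055.0559 J, so 23.15 Btu = 23.15 * 1055.0559 = 24424.543 J. 1 eV = 1.6021766e-19 J, so 24424.543 J = 24424.543 / 1.6021766e-19 = 1.5244601e+23 eV ≈ 1.524e+23 eV (4 s.f.).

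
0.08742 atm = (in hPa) 88.58. Check: 1 atm = 101325 Pa, so 0.08742 atm = 0.08742 * 101325 = 8857.8315 Pa. 1 hPa = 100 Pa, so 8857.8315 Pa = 8857.8315 / 100 = 88.578315 hPa ≈ 88.58 hPa (4 s.f.).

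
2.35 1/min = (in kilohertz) 3.917e-05. Check: 1 1/min = 0.016666667 Hz, so 2.35 1/min = 2.35 * 0.016666667 = 0.039166667 Hz. 1 kilohertz = 1000 Hz, so 0.039166667 Hz = 0.039166667 / 1000 = 3.9166667e-05 kilohertz ≈ 3.917e-05 kilohertz (4 s.f.).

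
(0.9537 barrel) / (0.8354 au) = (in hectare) 1 barrel = 0.15898729 m^3, so 0.9537 barrel = 0.9537 * 0.15898729 = 0.15162618 m^3. 1 au = 1.4959787e+11 m, so 0.8354 au = 0.8354 * 1.4959787e+11 = 1.2497406e+11 m. Combine: 0.15162618 m^3 / 1.2497406e+11 m = 1.2132612e-12 m^2. 1 hectare = 10000 m^2, so 1.2132612e-12 m^2 = 1.2132612e-12 / 10000 = 1.2132612e-16 hectare ≈ 1.213e-16 hectare (4 s.f.). Final answer: 1.213e-16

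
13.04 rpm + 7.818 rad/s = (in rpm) 1 rpm = 0.10471976 rad/s, so 13.04 rpm = 13.04 * 0.10471976 = 1.3655456 rad/s. 7.818 rad/s is already in rad/s. Sum: 1.3655456 + 7.818 = 9.1835456 rad/s. 1 rpm = 0.10471976 rad/s, so 9.1835456 rad/s = 9.1835456 / 0.10471976 = 87.696401 rpm ≈ 87.7 rpm (4 s.f.). Final answer: 87.7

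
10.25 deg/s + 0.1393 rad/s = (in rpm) 3.039. Check: 1 deg/s = 0.017453293 rad/s, so 10.25 deg/s = 10.25 * 0.017453293 = 0.17889625 rad/s. 0.1393 rad/s is already in rad/s. Sum: 0.17889625 + 0.1393 = 0.31819625 rad/s. 1 rpm = 0.10471976 rad/s, so 0.31819625 rad/s = 0.31819625 / 0.10471976 = 3.0385503 rpm ≈ 3.039 rpm (4 s.f.).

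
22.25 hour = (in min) 1335. Check: 1 hour = 3600 s, so 22.25 hour = 22.25 * 3600 = 80100 s. 1 min = 60 s, so 80100 s = 80100 / 60 = 1335 min.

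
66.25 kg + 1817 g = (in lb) 66.25 kg is already in kg. 1 g = 0.001 kg, so 1817 g = 1817 * 0.001 = 1.817 kg. Sum: 66.25 + 1.817 = 68.067 kg. 1 lb = 0.45359237 kg, so 68.067 kg = 68.067 / 0.45359237 = 150.06205 lb ≈ 150.1 lb (4 s.f.). Final answer: 150.1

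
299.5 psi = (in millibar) 1 psi = 6894.7573 Pa, so 299.5 psi = 299.5 * 6894.7573 = 2064979.8 Pa. 1 millibar = 100 Pa, so 2064979.8 Pa = 2064979.8 / 100 = 20649.798 millibar ≈ 2.065e+04 millibar (4 s.f.). Final answer: 2.065e+04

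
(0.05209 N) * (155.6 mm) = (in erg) 0.05209 N is already in N. 1 mm = 0.001 m, so 155.6 mm = 155.6 * 0.001 = 0.1556 m. Combine: 0.05209 N * 0.1556 m = 0.008105204 J. 1 erg = 1e-07 J, so 0.008105204 J = 0.008105204 / 1e-07 = 81052.04 erg ≈ 8.105e+04 erg (4 s.f.). Final answer: 8.105e+04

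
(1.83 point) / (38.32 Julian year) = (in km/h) 1.922e-12. Check: 1 point = 0.00035277778 m, so 1.83 point = 1.83 * 0.00035277778 = 0.00064558333 m. 1 Julian year = 31557600 s, so 38.32 Julian year = 38.32 * 31557600 = 1.2092872e+09 s. Combine: 0.00064558333 m / 1.2092872e+09 s = 5.3385442e-13 m/s. 1 km/h = 0.27777778 m/s, so 5.3385442e-13 m/s = 5.3385442e-13 / 0.27777778 = 1.9218759e-12 km/h ≈ 1.922e-12 km/h (4 s.f.).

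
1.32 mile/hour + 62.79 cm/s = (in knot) 1 mile/hour = 0.44704 m/s, so 1.32 mile/hour = 1.32 * 0.44704 = 0.5900928 m/s. 1 cm/s = 0.01 m/s, so 62.79 cm/s = 62.79 * 0.01 = 0.6279 m/s. Sum: 0.5900928 + 0.6279 = 1.2179928 m/s. 1 knot = 0.51444444 m/s, so 1.2179928 m/s = 1.2179928 / 0.51444444 = 2.3675886 knot ≈ 2.368 knot (4 s.f.). Final answer: 2.368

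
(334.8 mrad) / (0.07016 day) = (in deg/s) 0.003164. Check: 1 mrad = 0.001 rad, so 334.8 mrad = 334.8 * 0.001 = 0.3348 rad. 1 day = 86400 s, so 0.07016 day = 0.07016 * 86400 = 6061.824 s. Combine: 0.3348 rad / 6061.824 s = 5.5230901e-05 rad/s. 1 deg/s = 0.017453293 rad/s, so 5.5230901e-05 rad/s = 5.5230901e-05 / 0.017453293 = 0.0031644975 deg/s ≈ 0.003164 deg/s (4 s.f.).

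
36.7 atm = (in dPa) 3.719e+07. Check: 1 atm = 101325 Pa, so 36.7 atm = 36.7 * 101325 = 3718627.5 Pa. 1 dPa = 0.1 Pa, so 3718627.5 Pa = 3718627.5 / 0.1 = 37186275 dPa ≈ 3.719e+07 dPa (4 s.f.).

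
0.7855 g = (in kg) 0.0007855. Check: 1 g = 0.001 kg, so 0.7855 g = 0.7855 * 0.001 = 0.0007855 kg. Result: 0.0007855 kg.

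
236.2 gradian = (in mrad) 1 gradian = 0.015707963 rad, so 236.2 gradian = 236.2 * 0.015707963 = 3.7102209 rad. 1 mrad = 0.001 rad, so 3.7102209 rad = 3.7102209 / 0.001 = 3710.2209 mrad ≈ 3710 mrad (4 s.f.). Final answer: 3710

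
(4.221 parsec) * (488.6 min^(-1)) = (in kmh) 3.818e+18. Check: 1 parsec = 3.0856776e+16 m, so 4.221 parsec = 4.221 * 3.0856776e+16 = 1.3024645e+17 m. 1 min^(-1) = 0.016666667 Hz, so 488.6 min^(-1) = 488.6 * 0.016666667 = 8.1433333 Hz. Combine: 1.3024645e+17 m * 8.1433333 Hz = 1.0606403e+18 m/s. 1 kmh = 0.27777778 m/s, so 1.0606403e+18 m/s = 1.0606403e+18 / 0.27777778 = 3.8183049e+18 kmh ≈ 3.818e+18 kmh (4 s.f.).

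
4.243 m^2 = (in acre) 1 acre = 4046.8564 m^2, so 4.243 m^2 = 4.243 / 4046.8564 = 0.0010484681 acre ≈ 0.001048 acre (4 s.f.). Final answer: 0.001048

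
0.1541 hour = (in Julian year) 1.758e-05. Check: 1 hour = 3600 s, so 0.1541 hour = 0.1541 * 3600 = 554.76 s. 1 Julian year = 31557600 s, so 554.76 s = 554.76 / 31557600 = 1.7579284e-05 Julian year ≈ 1.758e-05 Julian year (4 s.f.).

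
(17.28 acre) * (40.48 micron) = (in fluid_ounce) 9.572e+04. Check: 1 acre = 4046.8564 m^2, so 17.28 acre = 17.28 * 4046.8564 = 69929.679 m^2. 1 micron = 1e-06 m, so 40.48 micron = 40.48 * 1e-06 = 4.048e-05 m. Combine: 69929.679 m^2 * 4.048e-05 m = 2.8307534 m^3. 1 fluid_ounce = 2.957353e-05 m^3, so 2.8307534 m^3 = 2.8307534 / 2.957353e-05 = 95719.16 fluid_ounce ≈ 9.572e+04 fluid_ounce (4 s.f.).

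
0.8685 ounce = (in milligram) 1 ounce = 0.028349523 kg, so 0.8685 ounce = 0.8685 * 0.028349523 = 0.024621561 kg. 1 milligram = 1e-06 kg, so 0.024621561 kg = 0.024621561 / 1e-06 = 24621.561 milligram ≈ 2.462e+04 milligram (4 s.f.). Final answer: 2.462e+04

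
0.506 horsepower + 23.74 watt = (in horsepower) 0.5378. Check: 1 horsepower = 745.69987 W, so 0.506 horsepower = 0.506 * 745.69987 = 377.32414 W. 23.74 watt = 23.74 W. Sum: 377.32414 + 23.74 = 401.06414 W. 1 horsepower = 745.69987 W, so 401.06414 W = 401.06414 / 745.69987 = 0.53783586 horsepower ≈ 0.5378 horsepower (4 s.f.).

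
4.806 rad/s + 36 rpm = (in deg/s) 4.806 rad/s is already in rad/s. 1 rpm = 0.10471976 rad/s, so 36 rpm = 36 * 0.10471976 = 3.7699112 rad/s. Sum: 4.806 + 3.7699112 = 8.5759112 rad/s. 1 deg/s = 0.017453293 rad/s, so 8.5759112 rad/s = 8.5759112 / 0.017453293 = 491.36352 deg/s ≈ 491.4 deg/s (4 s.f.). Final answer: 491.4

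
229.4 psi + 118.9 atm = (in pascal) 1.363e+07. Check: 1 psi = 6894.7573 Pa, so 229.4 psi = 229.4 * 6894.7573 = 1581657.3 Pa. 1 atm = 101325 Pa, so 118.9 atm = 118.9 * 101325 = 12047542 Pa. Sum: 1581657.3 + 12047542 = 13629200 Pa. 13629200 Pa = 13629200 pascal ≈ 1.363e+07 pascal (4 s.f.).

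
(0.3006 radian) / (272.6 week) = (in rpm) 1.741e-08. Check: 0.3006 radian = 0.3006 rad. 1 week = 604800 s, so 272.6 week = 272.6 * 604800 = 1.6486848e+08 s. Combine: 0.3006 rad / 1.6486848e+08 s = 1.8232715e-09 rad/s. 1 rpm = 0.10471976 rad/s, so 1.8232715e-09 rad/s = 1.8232715e-09 / 0.10471976 = 1.741096e-08 rpm ≈ 1.741e-08 rpm (4 s.f.).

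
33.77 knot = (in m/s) 17.37. Check: 1 knot = 0.51444444 m/s, so 33.77 knot = 33.77 * 0.51444444 = 17.372789 m/s. Result: 17.372789 m/s ≈ 17.37 m/s (4 s.f.).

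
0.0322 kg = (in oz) 1.136. Check: 1 oz = 0.028349523 kg, so 0.0322 kg = 0.0322 / 0.028349523 = 1.1358216 oz ≈ 1.136 oz (4 s.f.).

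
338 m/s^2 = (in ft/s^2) 1109. Check: 1 ft/s^2 = 0.3048 m/s^2, so 338 m/s^2 = 338 / 0.3048 = 1108.9239 ft/s^2 ≈ 1109 ft/s^2 (4 s.f.).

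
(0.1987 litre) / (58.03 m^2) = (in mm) 1 litre = 0.001 m^3, so 0.1987 litre = 0.1987 * 0.001 = 0.0001987 m^3. 58.03 m^2 is already in m^2. Combine: 0.0001987 m^3 / 58.03 m^2 = 3.424091e-06 m. 1 mm = 0.001 m, so 3.424091e-06 m = 3.424091e-06 / 0.001 = 0.003424091 mm ≈ 0.003424 mm (4 s.f.). Final answer: 0.003424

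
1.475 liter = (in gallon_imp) 0.3245. Check: 1 liter = 0.001 m^3, so 1.475 liter = 1.475 * 0.001 = 0.001475 m^3. 1 gallon_imp = 0.00454609 m^3, so 0.001475 m^3 = 0.001475 / 0.00454609 = 0.32445464 gallon_imp ≈ 0.3245 gallon_imp (4 s.f.).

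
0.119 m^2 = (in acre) 2.941e-05. Check: 1 acre = 4046.8564 m^2, so 0.119 m^2 = 0.119 / 4046.8564 = 2.940554e-05 acre ≈ 2.941e-05 acre (4 s.f.).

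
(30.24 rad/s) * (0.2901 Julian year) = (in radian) 2.768e+08. Check: 30.24 rad/s is already in rad/s. 1 Julian year = 31557600 s, so 0.2901 Julian year = 0.2901 * 31557600 = 9154859.8 s. Combine: 30.24 rad/s * 9154859.8 s = 2.7684296e+08 rad. 2.7684296e+08 rad = 2.7684296e+08 radian ≈ 2.768e+08 radian (4 s.f.).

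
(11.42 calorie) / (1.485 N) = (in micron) 3.218e+07. Check: 1 calorie = 4.184 J, so 11.42 calorie = 11.42 * 4.184 = 47.78128 J. 1.485 N is already in N. Combine: 47.78128 J / 1.485 N = 32.175946 m. 1 micron = 1e-06 m, so 32.175946 m = 32.175946 / 1e-06 = 32175946 micron ≈ 3.218e+07 micron (4 s.f.).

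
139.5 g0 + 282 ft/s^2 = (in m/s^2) 1454. Check: 1 g0 = 9.80665 m/s^2, so 139.5 g0 = 139.5 * 9.80665 = 1368.0277 m/s^2. 1 ft/s^2 = 0.3048 m/s^2, so 282 ft/s^2 = 282 * 0.3048 = 85.9536 m/s^2. Sum: 1368.0277 + 85.9536 = 1453.9813 m/s^2. Result: 1453.9813 m/s^2 ≈ 1454 m/s^2 (4 s.f.).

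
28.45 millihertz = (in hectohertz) 1 millihertz = 0.001 Hz, so 28.45 millihertz = 28.45 * 0.001 = 0.02845 Hz. 1 hectohertz = 100 Hz, so 0.02845 Hz = 0.02845 / 100 = 0.0002845 hectohertz. Final answer: 0.0002845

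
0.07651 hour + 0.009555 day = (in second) 1101. Check: 1 hour = 3600 s, so 0.07651 hour = 0.07651 * 3600 = 275.436 s. 1 day = 86400 s, so 0.009555 day = 0.009555 * 86400 = 825.552 s. Sum: 275.436 + 825.552 = 1100.988 s. 1100.988 s = 1100.988 second ≈ 1101 second (4 s.f.).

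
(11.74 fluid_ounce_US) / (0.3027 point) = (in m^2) 1 fluid_ounce_US = 2.957353e-05 m^3, so 11.74 fluid_ounce_US = 11.74 * 2.957353e-05 = 0.00034719324 m^3. 1 point = 0.00035277778 m, so 0.3027 point = 0.3027 * 0.00035277778 = 0.00010678583 m. Combine: 0.00034719324 m^3 / 0.00010678583 m = 3.2513043 m^2. Result: 3.2513043 m^2 ≈ 3.251 m^2 (4 s.f.). Final answer: 3.251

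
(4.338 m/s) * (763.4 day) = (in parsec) 4.338 m/s is already in m/s. 1 day = 86400 s, so 763.4 day = 763.4 * 86400 = 65957760 s. Combine: 4.338 m/s * 65957760 s = 2.8612476e+08 m. 1 parsec = 3.0856776e+16 m, so 2.8612476e+08 m = 2.8612476e+08 / 3.0856776e+16 = 9.2726721e-09 parsec ≈ 9.273e-09 parsec (4 s.f.). Final answer: 9.273e-09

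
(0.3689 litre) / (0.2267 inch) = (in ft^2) 0.6896. Check: 1 litre = 0.001 m^3, so 0.3689 litre = 0.3689 * 0.001 = 0.0003689 m^3. 1 inch = 0.0254 m, so 0.2267 inch = 0.2267 * 0.0254 = 0.00575818 m. Combine: 0.0003689 m^3 / 0.00575818 m = 0.064065382 m^2. 1 ft^2 = 0.09290304 m^2, so 0.064065382 m^2 = 0.064065382 / 0.09290304 = 0.68959403 ft^2 ≈ 0.6896 ft^2 (4 s.f.).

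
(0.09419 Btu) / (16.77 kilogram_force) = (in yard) 0.6608. Check: 1 Btu = 1055.0559 J, so 0.09419 Btu = 0.09419 * 1055.0559 = 99.375711 J. 1 kilogram_force = 9.80665 N, so 16.77 kilogram_force = 16.77 * 9.80665 = 164.45752 N. Combine: 99.375711 J / 164.45752 N = 0.60426371 m. 1 yard = 0.9144 m, so 0.60426371 m = 0.60426371 / 0.9144 = 0.66083082 yard ≈ 0.6608 yard (4 s.f.).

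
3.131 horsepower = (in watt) 1 horsepower = 745.69987 W, so 3.131 horsepower = 3.131 * 745.69987 = 2334.7863 W. 2334.7863 W = 2334.7863 watt ≈ 2335 watt (4 s.f.). Final answer: 2335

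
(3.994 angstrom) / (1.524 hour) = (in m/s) 1 angstrom = 1e-10 m, so 3.994 angstrom = 3.994 * 1e-10 = 3.994e-10 m. 1 hour = 3600 s, so 1.524 hour = 1.524 * 3600 = 5486.4 s. Combine: 3.994e-10 m / 5486.4 s = 7.2798192e-14 m/s. Result: 7.2798192e-14 m/s ≈ 7.28e-14 m/s (4 s.f.). Final answer: 7.28e-14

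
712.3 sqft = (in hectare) 0.006617. Check: 1 sqft = 0.09290304 m^2, so 712.3 sqft = 712.3 * 0.09290304 = 66.174835 m^2. 1 hectare = 10000 m^2, so 66.174835 m^2 = 66.174835 / 10000 = 0.0066174835 hectare ≈ 0.006617 hectare (4 s.f.).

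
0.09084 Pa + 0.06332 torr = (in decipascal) 0.09084 Pa is already in Pa. 1 torr = 133.32237 Pa, so 0.06332 torr = 0.06332 * 133.32237 = 8.4419724 Pa. Sum: 0.09084 + 8.4419724 = 8.5328124 Pa. 1 decipascal = 0.1 Pa, so 8.5328124 Pa = 8.5328124 / 0.1 = 85.328124 decipascal ≈ 85.33 decipascal (4 s.f.). Final answer: 85.33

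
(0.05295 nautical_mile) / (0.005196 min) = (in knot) 611.4. Check: 1 nautical_mile = 1852 m, so 0.05295 nautical_mile = 0.05295 * 1852 = 98.0634 m. 1 min = 60 s, so 0.005196 min = 0.005196 * 60 = 0.31176 s. Combine: 98.0634 m / 0.31176 s = 314.54773 m/s. 1 knot = 0.51444444 m/s, so 314.54773 m/s = 314.54773 / 0.51444444 = 611.43187 knot ≈ 611.4 knot (4 s.f.).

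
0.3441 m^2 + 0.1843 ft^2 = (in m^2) 0.3612. Check: 0.3441 m^2 is already in m^2. 1 ft^2 = 0.09290304 m^2, so 0.1843 ft^2 = 0.1843 * 0.09290304 = 0.01712203 m^2. Sum: 0.3441 + 0.01712203 = 0.36122203 m^2. Result: 0.36122203 m^2 ≈ 0.3612 m^2 (4 s.f.).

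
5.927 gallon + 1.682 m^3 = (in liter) 1704. Check: 1 gallon = 0.0037854118 m^3, so 5.927 gallon = 5.927 * 0.0037854118 = 0.022436136 m^3. 1.682 m^3 is already in m^3. Sum: 0.022436136 + 1.682 = 1.7044361 m^3. 1 liter = 0.001 m^3, so 1.7044361 m^3 = 1.7044361 / 0.001 = 1704.4361 liter ≈ 1704 liter (4 s.f.).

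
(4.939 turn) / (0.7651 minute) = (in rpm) 6.455. Check: 1 turn = 6.2831853 rad, so 4.939 turn = 4.939 * 6.2831853 = 31.032652 rad. 1 minute = 60 s, so 0.7651 minute = 0.7651 * 60 = 45.906 s. Combine: 31.032652 rad / 45.906 s = 0.67600427 rad/s. 1 rpm = 0.10471976 rad/s, so 0.67600427 rad/s = 0.67600427 / 0.10471976 = 6.4553653 rpm ≈ 6.455 rpm (4 s.f.).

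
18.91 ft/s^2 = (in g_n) 1 ft/s^2 = 0.3048 m/s^2, so 18.91 ft/s^2 = 18.91 * 0.3048 = 5.763768 m/s^2. 1 g_n = 9.80665 m/s^2, so 5.763768 m/s^2 = 5.763768 / 9.80665 = 0.58774077 g_n ≈ 0.5877 g_n (4 s.f.). Final answer: 0.5877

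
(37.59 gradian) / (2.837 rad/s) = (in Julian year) 6.595e-09. Check: 1 gradian = 0.015707963 rad, so 37.59 gradian = 37.59 * 0.015707963 = 0.59046234 rad. 2.837 rad/s is already in rad/s. Combine: 0.59046234 rad / 2.837 rad/s = 0.20812913 s. 1 Julian year = 31557600 s, so 0.20812913 s = 0.20812913 / 31557600 = 6.5952141e-09 Julian year ≈ 6.595e-09 Julian year (4 s.f.).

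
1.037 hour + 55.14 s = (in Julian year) 0.00012. Check: 1 hour = 3600 s, so 1.037 hour = 1.037 * 3600 = 3733.2 s. 55.14 s is already in s. Sum: 3733.2 + 55.14 = 3788.34 s. 1 Julian year = 31557600 s, so 3788.34 s = 3788.34 / 31557600 = 0.00012004525 Julian year ≈ 0.00012 Julian year (4 s.f.).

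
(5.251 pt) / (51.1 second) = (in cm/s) 0.003625. Check: 1 pt = 0.00035277778 m, so 5.251 pt = 5.251 * 0.00035277778 = 0.0018524361 m. 51.1 second = 51.1 s. Combine: 0.0018524361 m / 51.1 s = 3.6251196e-05 m/s. 1 cm/s = 0.01 m/s, so 3.6251196e-05 m/s = 3.6251196e-05 / 0.01 = 0.0036251196 cm/s ≈ 0.003625 cm/s (4 s.f.).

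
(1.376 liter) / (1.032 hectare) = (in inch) 5.249e-06. Check: 1 liter = 0.001 m^3, so 1.376 liter = 1.376 * 0.001 = 0.001376 m^3. 1 hectare = 10000 m^2, so 1.032 hectare = 1.032 * 10000 = 10320 m^2. Combine: 0.001376 m^3 / 10320 m^2 = 1.3333333e-07 m. 1 inch = 0.0254 m, so 1.3333333e-07 m = 1.3333333e-07 / 0.0254 = 5.2493438e-06 inch ≈ 5.249e-06 inch (4 s.f.).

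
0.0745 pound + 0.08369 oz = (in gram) 36.17. Check: 1 pound = 0.45359237 kg, so 0.0745 pound = 0.0745 * 0.45359237 = 0.033792632 kg. 1 oz = 0.028349523 kg, so 0.08369 oz = 0.08369 * 0.028349523 = 0.0023725716 kg. Sum: 0.033792632 + 0.0023725716 = 0.036165203 kg. 1 gram = 0.001 kg, so 0.036165203 kg = 0.036165203 / 0.001 = 36.165203 gram ≈ 36.17 gram (4 s.f.).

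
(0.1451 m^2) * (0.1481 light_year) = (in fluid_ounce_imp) 7.155e+18. Check: 0.1451 m^2 is already in m^2. 1 light_year = 9.4607305e+15 m, so 0.1481 light_year = 0.1481 * 9.4607305e+15 = 1.4011342e+15 m. Combine: 0.1451 m^2 * 1.4011342e+15 m = 2.0330457e+14 m^3. 1 fluid_ounce_imp = 2.8413063e-05 m^3, so 2.0330457e+14 m^3 = 2.0330457e+14 / 2.8413063e-05 = 7.1553205e+18 fluid_ounce_imp ≈ 7.155e+18 fluid_ounce_imp (4 s.f.).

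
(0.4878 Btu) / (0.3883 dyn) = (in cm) 1 Btu = 1055.0559 J, so 0.4878 Btu = 0.4878 * 1055.0559 = 514.65624 J. 1 dyn = 1e-05 N, so 0.3883 dyn = 0.3883 * 1e-05 = 3.883e-06 N. Combine: 514.65624 J / 3.883e-06 N = 1.3254088e+08 m. 1 cm = 0.01 m, so 1.3254088e+08 m = 1.3254088e+08 / 0.01 = 1.3254088e+10 cm ≈ 1.325e+10 cm (4 s.f.). Final answer: 1.325e+10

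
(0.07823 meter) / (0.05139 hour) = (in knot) 0.000822. Check: 0.07823 meter = 0.07823 m. 1 hour = 3600 s, so 0.05139 hour = 0.05139 * 3600 = 185.004 s. Combine: 0.07823 m / 185.004 s = 0.00042285572 m/s. 1 knot = 0.51444444 m/s, so 0.00042285572 m/s = 0.00042285572 / 0.51444444 = 0.00082196577 knot ≈ 0.000822 knot (4 s.f.).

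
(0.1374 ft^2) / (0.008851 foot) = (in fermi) 4.732e+15. Check: 1 ft^2 = 0.09290304 m^2, so 0.1374 ft^2 = 0.1374 * 0.09290304 = 0.012764878 m^2. 1 foot = 0.3048 m, so 0.008851 foot = 0.008851 * 0.3048 = 0.0026977848 m. Combine: 0.012764878 m^2 / 0.0026977848 m = 4.7316145 m. 1 fermi = 1e-15 m, so 4.7316145 m = 4.7316145 / 1e-15 = 4.7316145e+15 fermi ≈ 4.732e+15 fermi (4 s.f.).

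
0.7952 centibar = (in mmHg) 1 centibar = 1000 Pa, so 0.7952 centibar = 0.7952 * 1000 = 795.2 Pa. 1 mmHg = 133.32237 Pa, so 795.2 Pa = 795.2 / 133.32237 = 5.9644905 mmHg ≈ 5.964 mmHg (4 s.f.). Final answer: 5.964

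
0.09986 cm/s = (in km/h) 0.003595. Check: 1 cm/s = 0.01 m/s, so 0.09986 cm/s = 0.09986 * 0.01 = 0.0009986 m/s. 1 km/h = 0.27777778 m/s, so 0.0009986 m/s = 0.0009986 / 0.27777778 = 0.00359496 km/h ≈ 0.003595 km/h (4 s.f.).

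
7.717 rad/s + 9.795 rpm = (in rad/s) 7.717 rad/s is already in rad/s. 1 rpm = 0.10471976 rad/s, so 9.795 rpm = 9.795 * 0.10471976 = 1.02573 rad/s. Sum: 7.717 + 1.02573 = 8.74273 rad/s. Result: 8.74273 rad/s ≈ 8.743 rad/s (4 s.f.). Final answer: 8.743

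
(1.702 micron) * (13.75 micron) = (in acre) 1 micron = 1e-06 m, so 1.702 micron = 1.702 * 1e-06 = 1.702e-06 m. 1 micron = 1e-06 m, so 13.75 micron = 13.75 * 1e-06 = 1.375e-05 m. Combine: 1.702e-06 m * 1.375e-05 m = 2.34025e-11 m^2. 1 acre = 4046.8564 m^2, so 2.34025e-11 m^2 = 2.34025e-11 / 4046.8564 = 5.7828837e-15 acre ≈ 5.783e-15 acre (4 s.f.). Final answer: 5.783e-15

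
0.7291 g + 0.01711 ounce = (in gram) 1 g = 0.001 kg, so 0.7291 g = 0.7291 * 0.001 = 0.0007291 kg. 1 ounce = 0.028349523 kg, so 0.01711 ounce = 0.01711 * 0.028349523 = 0.00048506034 kg. Sum: 0.0007291 + 0.00048506034 = 0.0012141603 kg. 1 gram = 0.001 kg, so 0.0012141603 kg = 0.0012141603 / 0.001 = 1.2141603 gram ≈ 1.214 gram (4 s.f.). Final answer: 1.214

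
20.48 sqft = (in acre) 1 sqft = 0.09290304 m^2, so 20.48 sqft = 20.48 * 0.09290304 = 1.9026543 m^2. 1 acre = 4046.8564 m^2, so 1.9026543 m^2 = 1.9026543 / 4046.8564 = 0.00047015611 acre ≈ 0.0004702 acre (4 s.f.). Final answer: 0.0004702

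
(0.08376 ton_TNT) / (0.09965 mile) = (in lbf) 1 ton_TNT = 4.184e+09 J, so 0.08376 ton_TNT = 0.08376 * 4.184e+09 = 3.5045184e+08 J. 1 mile = 1609.344 m, so 0.09965 mile = 0.09965 * 1609.344 = 160.37113 m. Combine: 3.5045184e+08 J / 160.37113 m = 2185255.2 N. 1 lbf = 4.4482216 N, so 2185255.2 N = 2185255.2 / 4.4482216 = 491264.91 lbf ≈ 4.913e+05 lbf (4 s.f.). Final answer: 4.913e+05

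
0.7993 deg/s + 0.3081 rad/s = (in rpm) 1 deg/s = 0.017453293 rad/s, so 0.7993 deg/s = 0.7993 * 0.017453293 = 0.013950417 rad/s. 0.3081 rad/s is already in rad/s. Sum: 0.013950417 + 0.3081 = 0.32205042 rad/s. 1 rpm = 0.10471976 rad/s, so 0.32205042 rad/s = 0.32205042 / 0.10471976 = 3.0753549 rpm ≈ 3.075 rpm (4 s.f.). Final answer: 3.075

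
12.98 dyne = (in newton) 1 dyne = 1e-05 N, so 12.98 dyne = 12.98 * 1e-05 = 0.0001298 N. 0.0001298 N = 0.0001298 newton. Final answer: 0.0001298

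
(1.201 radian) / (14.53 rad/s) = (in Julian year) 1.201 radian = 1.201 rad. 14.53 rad/s is already in rad/s. Combine: 1.201 rad / 14.53 rad/s = 0.082656573 s. 1 Julian year = 31557600 s, so 0.082656573 s = 0.082656573 / 31557600 = 2.6192287e-09 Julian year ≈ 2.619e-09 Julian year (4 s.f.). Final answer: 2.619e-09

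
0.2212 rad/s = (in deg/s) 12.67. Check: 1 deg/s = 0.017453293 rad/s, so 0.2212 rad/s = 0.2212 / 0.017453293 = 12.673826 deg/s ≈ 12.67 deg/s (4 s.f.).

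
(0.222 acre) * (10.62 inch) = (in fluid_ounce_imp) 1 acre = 4046.8564 m^2, so 0.222 acre = 0.222 * 4046.8564 = 898.40213 m^2. 1 inch = 0.0254 m, so 10.62 inch = 10.62 * 0.0254 = 0.269748 m. Combine: 898.40213 m^2 * 0.269748 m = 242.34218 m^3. 1 fluid_ounce_imp = 2.8413063e-05 m^3, so 242.34218 m^3 = 242.34218 / 2.8413063e-05 = 8529252.2 fluid_ounce_imp ≈ 8.529e+06 fluid_ounce_imp (4 s.f.). Final answer: 8.529e+06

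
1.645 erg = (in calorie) 1 erg = 1e-07 J, so 1.645 erg = 1.645 * 1e-07 = 1.645e-07 J. 1 calorie = 4.184 J, so 1.645e-07 J = 1.645e-07 / 4.184 = 3.9316444e-08 calorie ≈ 3.932e-08 calorie (4 s.f.). Final answer: 3.932e-08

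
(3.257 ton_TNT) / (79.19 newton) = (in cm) 1 ton_TNT = 4.184e+09 J, so 3.257 ton_TNT = 3.257 * 4.184e+09 = 1.3627288e+10 J. 79.19 newton = 79.19 N. Combine: 1.3627288e+10 J / 79.19 N = 1.7208344e+08 m. 1 cm = 0.01 m, so 1.7208344e+08 m = 1.7208344e+08 / 0.01 = 1.7208344e+10 cm ≈ 1.721e+10 cm (4 s.f.). Final answer: 1.721e+10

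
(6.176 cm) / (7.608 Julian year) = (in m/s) 1 cm = 0.01 m, so 6.176 cm = 6.176 * 0.01 = 0.06176 m. 1 Julian year = 31557600 s, so 7.608 Julian year = 7.608 * 31557600 = 2.4009022e+08 s. Combine: 0.06176 m / 2.4009022e+08 s = 2.5723663e-10 m/s. Result: 2.5723663e-10 m/s ≈ 2.572e-10 m/s (4 s.f.). Final answer: 2.572e-10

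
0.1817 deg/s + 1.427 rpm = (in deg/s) 8.744. Check: 1 deg/s = 0.017453293 rad/s, so 0.1817 deg/s = 0.1817 * 0.017453293 = 0.0031712633 rad/s. 1 rpm = 0.10471976 rad/s, so 1.427 rpm = 1.427 * 0.10471976 = 0.14943509 rad/s. Sum: 0.0031712633 + 0.14943509 = 0.15260635 rad/s. 1 deg/s = 0.017453293 rad/s, so 0.15260635 rad/s = 0.15260635 / 0.017453293 = 8.7437 deg/s ≈ 8.744 deg/s (4 s.f.).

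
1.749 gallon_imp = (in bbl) 1 gallon_imp = 0.00454609 m^3, so 1.749 gallon_imp = 1.749 * 0.00454609 = 0.0079511114 m^3. 1 bbl = 0.15898729 m^3, so 0.0079511114 m^3 = 0.0079511114 / 0.15898729 = 0.050010986 bbl ≈ 0.05001 bbl (4 s.f.). Final answer: 0.05001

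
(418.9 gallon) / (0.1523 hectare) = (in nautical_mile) 5.622e-07. Check: 1 gallon = 0.0037854118 m^3, so 418.9 gallon = 418.9 * 0.0037854118 = 1.585709 m^3. 1 hectare = 10000 m^2, so 0.1523 hectare = 0.1523 * 10000 = 1523 m^2. Combine: 1.585709 m^3 / 1523 m^2 = 0.0010411747 m. 1 nautical_mile = 1852 m, so 0.0010411747 m = 0.0010411747 / 1852 = 5.6218934e-07 nautical_mile ≈ 5.622e-07 nautical_mile (4 s.f.).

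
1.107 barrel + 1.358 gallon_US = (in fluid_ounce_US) 1 barrel = 0.15898729 m^3, so 1.107 barrel = 1.107 * 0.15898729 = 0.17599894 m^3. 1 gallon_US = 0.0037854118 m^3, so 1.358 gallon_US = 1.358 * 0.0037854118 = 0.0051405892 m^3. Sum: 0.17599894 + 0.0051405892 = 0.18113952 m^3. 1 fluid_ounce_US = 2.957353e-05 m^3, so 0.18113952 m^3 = 0.18113952 / 2.957353e-05 = 6125.056 fluid_ounce_US ≈ 6125 fluid_ounce_US (4 s.f.). Final answer: 6125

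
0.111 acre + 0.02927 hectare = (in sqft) 1 acre = 4046.8564 m^2, so 0.111 acre = 0.111 * 4046.8564 = 449.20106 m^2. 1 hectare = 10000 m^2, so 0.02927 hectare = 0.02927 * 10000 = 292.7 m^2. Sum: 449.20106 + 292.7 = 741.90106 m^2. 1 sqft = 0.09290304 m^2, so 741.90106 m^2 = 741.90106 / 0.09290304 = 7985.7566 sqft ≈ 7986 sqft (4 s.f.). Final answer: 7986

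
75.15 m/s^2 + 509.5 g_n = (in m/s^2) 5072. Check: 75.15 m/s^2 is already in m/s^2. 1 g_n = 9.80665 m/s^2, so 509.5 g_n = 509.5 * 9.80665 = 4996.4882 m/s^2. Sum: 75.15 + 4996.4882 = 5071.6382 m/s^2. Result: 5071.6382 m/s^2 ≈ 5072 m/s^2 (4 s.f.).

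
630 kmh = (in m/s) 175. Check: 1 kmh = 0.27777778 m/s, so 630 kmh = 630 * 0.27777778 = 175 m/s. Result: 175 m/s.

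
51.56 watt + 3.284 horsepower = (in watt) 51.56 watt = 51.56 W. 1 horsepower = 745.69987 W, so 3.284 horsepower = 3.284 * 745.69987 = 2448.8784 W. Sum: 51.56 + 2448.8784 = 2500.4384 W. 2500.4384 W = 2500.4384 watt ≈ 2500 watt (4 s.f.). Final answer: 2500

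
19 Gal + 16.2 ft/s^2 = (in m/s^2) 1 Gal = 0.01 m/s^2, so 19 Gal = 19 * 0.01 = 0.19 m/s^2. 1 ft/s^2 = 0.3048 m/s^2, so 16.2 ft/s^2 = 16.2 * 0.3048 = 4.93776 m/s^2. Sum: 0.19 + 4.93776 = 5.12776 m/s^2. Result: 5.12776 m/s^2 ≈ 5.128 m/s^2 (4 s.f.). Final answer: 5.128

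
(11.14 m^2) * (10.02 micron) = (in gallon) 11.14 m^2 is already in m^2. 1 micron = 1e-06 m, so 10.02 micron = 10.02 * 1e-06 = 1.002e-05 m. Combine: 11.14 m^2 * 1.002e-05 m = 0.0001116228 m^3. 1 gallon = 0.0037854118 m^3, so 0.0001116228 m^3 = 0.0001116228 / 0.0037854118 = 0.029487624 gallon ≈ 0.02949 gallon (4 s.f.). Final answer: 0.02949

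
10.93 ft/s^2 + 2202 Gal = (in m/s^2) 25.35. Check: 1 ft/s^2 = 0.3048 m/s^2, so 10.93 ft/s^2 = 10.93 * 0.3048 = 3.331464 m/s^2. 1 Gal = 0.01 m/s^2, so 2202 Gal = 2202 * 0.01 = 22.02 m/s^2. Sum: 3.331464 + 22.02 = 25.351464 m/s^2. Result: 25.351464 m/s^2 ≈ 25.35 m/s^2 (4 s.f.).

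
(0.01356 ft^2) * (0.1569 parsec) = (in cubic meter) 6.099e+12. Check: 1 ft^2 = 0.09290304 m^2, so 0.01356 ft^2 = 0.01356 * 0.09290304 = 0.0012597652 m^2. 1 parsec = 3.0856776e+16 m, so 0.1569 parsec = 0.1569 * 3.0856776e+16 = 4.8414281e+15 m. Combine: 0.0012597652 m^2 * 4.8414281e+15 m = 6.0990628e+12 m^3. 6.0990628e+12 m^3 = 6.0990628e+12 cubic meter ≈ 6.099e+12 cubic meter (4 s.f.).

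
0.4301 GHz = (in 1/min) 2.581e+10. Check: 1 GHz = 1e+09 Hz, so 0.4301 GHz = 0.4301 * 1e+09 = 4.301e+08 Hz. 1 1/min = 0.016666667 Hz, so 4.301e+08 Hz = 4.301e+08 / 0.016666667 = 2.5806e+10 1/min ≈ 2.581e+10 1/min (4 s.f.).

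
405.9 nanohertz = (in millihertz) 0.0004059. Check: 1 nanohertz = 1e-09 Hz, so 405.9 nanohertz = 405.9 * 1e-09 = 4.059e-07 Hz. 1 millihertz = 0.001 Hz, so 4.059e-07 Hz = 4.059e-07 / 0.001 = 0.0004059 millihertz.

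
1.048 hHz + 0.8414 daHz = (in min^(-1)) 6793. Check: 1 hHz = 100 Hz, so 1.048 hHz = 1.048 * 100 = 104.8 Hz. 1 daHz = 10 Hz, so 0.8414 daHz = 0.8414 * 10 = 8.414 Hz. Sum: 104.8 + 8.414 = 113.214 Hz. 1 min^(-1) = 0.016666667 Hz, so 113.214 Hz = 113.214 / 0.016666667 = 6792.84 min^(-1) ≈ 6793 min^(-1) (4 s.f.).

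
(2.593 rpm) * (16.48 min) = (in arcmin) 1 rpm = 0.10471976 rad/s, so 2.593 rpm = 2.593 * 0.10471976 = 0.27153833 rad/s. 1 min = 60 s, so 16.48 min = 16.48 * 60 = 988.8 s. Combine: 0.27153833 rad/s * 988.8 s = 268.4971 rad. 1 arcmin = 0.00029088821 rad, so 268.4971 rad = 268.4971 / 0.00029088821 = 923025.02 arcmin ≈ 9.23e+05 arcmin (4 s.f.). Final answer: 9.23e+05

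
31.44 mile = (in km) 1 mile = 1609.344 m, so 31.44 mile = 31.44 * 1609.344 = 50597.775 m. 1 km = 1000 m, so 50597.775 m = 50597.775 / 1000 = 50.597775 km ≈ 50.6 km (4 s.f.). Final answer: 50.6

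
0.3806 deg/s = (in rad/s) 0.006643. Check: 1 deg/s = 0.017453293 rad/s, so 0.3806 deg/s = 0.3806 * 0.017453293 = 0.0066427231 rad/s. Result: 0.0066427231 rad/s ≈ 0.006643 rad/s (4 s.f.).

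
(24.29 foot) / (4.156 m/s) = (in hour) 0.0004948. Check: 1 foot = 0.3048 m, so 24.29 foot = 24.29 * 0.3048 = 7.403592 m. 4.156 m/s is already in m/s. Combine: 7.403592 m / 4.156 m/s = 1.7814225 s. 1 hour = 3600 s, so 1.7814225 s = 1.7814225 / 3600 = 0.00049483959 hour ≈ 0.0004948 hour (4 s.f.).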